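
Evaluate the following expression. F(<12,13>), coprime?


gcd(12,13)=1 => F=ab-a-b=12*13-12-13=156-25=131


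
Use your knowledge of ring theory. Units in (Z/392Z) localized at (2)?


Local ring = Z/8Z.
phi(8) = 2^2*(2-1) = 4


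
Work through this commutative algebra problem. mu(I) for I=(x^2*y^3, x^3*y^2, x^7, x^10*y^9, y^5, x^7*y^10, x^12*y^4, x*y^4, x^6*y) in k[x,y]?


Remove redundant (divisible by others).
x^10*y^9 redundant.
x^12*y^4 redundant.
x^7*y^10 redundant.
Min: x^7, x^6*y, x^3*y^2, x^2*y^3, x*y^4, y^5
Count=6


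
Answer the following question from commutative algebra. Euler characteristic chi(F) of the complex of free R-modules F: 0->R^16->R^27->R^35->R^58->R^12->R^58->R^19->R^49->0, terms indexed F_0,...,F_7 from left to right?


chi = sum (-1)^i * rank:
(-1)^0*16=16
(-1)^1*27=-27
(-1)^2*35=35
(-1)^3*58=-58
(-1)^4*12=12
(-1)^5*58=-58
(-1)^6*19=19
(-1)^7*49=-49
chi=-110


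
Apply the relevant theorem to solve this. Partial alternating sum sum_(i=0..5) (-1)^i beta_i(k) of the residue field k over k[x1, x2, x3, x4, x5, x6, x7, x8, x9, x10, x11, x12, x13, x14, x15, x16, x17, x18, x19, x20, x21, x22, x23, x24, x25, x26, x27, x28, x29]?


Koszul resolution: beta_i(k)=C(n,i), n=29
sum_(i=0..p) (-1)^i C(n,i) = (-1)^p C(n-1,p)
(-1)^5*C(28,5) = (-1)^5*98280 = -98280


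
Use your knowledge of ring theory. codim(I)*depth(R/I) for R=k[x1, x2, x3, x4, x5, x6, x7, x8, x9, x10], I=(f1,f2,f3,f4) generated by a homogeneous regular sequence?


codim=4, depth=dim(R/I)=10-4=6
Product=4*6=24


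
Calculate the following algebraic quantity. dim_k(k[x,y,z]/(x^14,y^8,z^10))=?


Basis: x^iy^jz^k, i<14,j<8,k<10
14*8*10=1120


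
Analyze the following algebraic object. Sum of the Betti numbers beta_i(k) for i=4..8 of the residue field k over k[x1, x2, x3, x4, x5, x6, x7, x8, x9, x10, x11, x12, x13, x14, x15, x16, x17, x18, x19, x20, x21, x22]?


Koszul resolution: beta_i(k)=C(n,i), n=22
C(22,4)=7315, C(22,5)=26334, C(22,6)=74613, C(22,7)=170544, C(22,8)=319770
Sum=598576


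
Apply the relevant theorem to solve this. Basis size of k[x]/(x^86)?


Basis: 1,x,...,x^85
dim=86


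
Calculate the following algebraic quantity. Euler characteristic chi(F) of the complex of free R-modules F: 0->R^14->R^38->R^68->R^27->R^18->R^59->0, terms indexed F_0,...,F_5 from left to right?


chi = sum (-1)^i * rank:
(-1)^0*14=14
(-1)^1*38=-38
(-1)^2*68=68
(-1)^3*27=-27
(-1)^4*18=18
(-1)^5*59=-59
chi=-24


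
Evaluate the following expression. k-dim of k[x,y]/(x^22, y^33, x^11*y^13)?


k[x,y]/I, I = (x^22, y^33, x^11*y^13)
Rect: 22x33=726. Corner: (22-11)x(33-13)=220.
dim = 726-220 = 506


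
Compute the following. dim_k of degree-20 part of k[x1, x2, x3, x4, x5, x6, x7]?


C(d+n-1,n-1)=C(26,6)=230230


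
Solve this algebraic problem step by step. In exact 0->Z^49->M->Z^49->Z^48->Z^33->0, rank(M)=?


Alt sum=0:
(-1)^0*49 + (-1)^1*? + (-1)^2*49 + (-1)^3*48 + (-1)^4*33=0
rank(M)=83


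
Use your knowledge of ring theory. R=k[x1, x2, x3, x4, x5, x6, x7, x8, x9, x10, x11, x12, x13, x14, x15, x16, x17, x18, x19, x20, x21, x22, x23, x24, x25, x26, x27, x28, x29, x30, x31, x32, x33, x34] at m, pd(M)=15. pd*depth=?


pd+depth=34
depth=34-15=19
pd*depth=15*19=285


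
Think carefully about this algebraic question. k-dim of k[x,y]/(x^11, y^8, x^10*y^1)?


k[x,y]/I, I = (x^11, y^8, x^10*y^1)
Rect: 11x8=88. Corner: (11-10)x(8-1)=7.
dim = 88-7 = 81


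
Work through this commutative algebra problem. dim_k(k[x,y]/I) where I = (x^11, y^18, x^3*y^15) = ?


k[x,y]/I, I = (x^11, y^18, x^3*y^15)
Rect: 11x18=198. Corner: (11-3)x(18-15)=24.
dim = 198-24 = 174


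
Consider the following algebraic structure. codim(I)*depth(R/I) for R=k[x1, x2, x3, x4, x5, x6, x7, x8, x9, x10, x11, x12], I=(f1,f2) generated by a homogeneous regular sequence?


codim=2, depth=dim(R/I)=12-2=10
Product=2*10=20


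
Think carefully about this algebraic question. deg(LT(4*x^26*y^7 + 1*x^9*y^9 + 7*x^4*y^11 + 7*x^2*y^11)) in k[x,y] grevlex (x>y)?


LT: 4*x^26*y^7
deg_x=26, deg_y=7
Total=26+7=33


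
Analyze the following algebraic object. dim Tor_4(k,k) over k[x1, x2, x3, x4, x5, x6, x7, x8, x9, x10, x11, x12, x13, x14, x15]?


Koszul: C(n,i)=C(15,4)=1365


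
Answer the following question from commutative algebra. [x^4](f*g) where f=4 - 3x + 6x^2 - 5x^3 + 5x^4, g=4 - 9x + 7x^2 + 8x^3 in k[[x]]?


[x^4] = sum a_i*b_j, i+j=4
  -3*8=-24
  6*7=42
  -5*-9=45
  5*4=20
Sum=83


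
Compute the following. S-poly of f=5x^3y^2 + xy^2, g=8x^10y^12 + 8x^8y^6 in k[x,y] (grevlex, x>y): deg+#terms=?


LT(f)=5x^3y^2, LT(g)=8x^10y^12
lcm(LM)=x^10y^12
S(f,g) (scaled by 40 to clear denominators) = 8x^7y^10*f - 5*g = 8x^8y^12 - 40x^8y^6
2 terms, deg 20.
20+2=22


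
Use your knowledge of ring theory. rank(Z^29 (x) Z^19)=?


rank(M(x)N) = rank(M)*rank(N)
29*19 = 551


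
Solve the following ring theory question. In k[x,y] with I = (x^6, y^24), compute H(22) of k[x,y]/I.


k[x,y], I = (x^6, y^24), d = 22
Need i < 6 and d-i < 24.
Range: 0 <= i <= 5.
H(22) = 6


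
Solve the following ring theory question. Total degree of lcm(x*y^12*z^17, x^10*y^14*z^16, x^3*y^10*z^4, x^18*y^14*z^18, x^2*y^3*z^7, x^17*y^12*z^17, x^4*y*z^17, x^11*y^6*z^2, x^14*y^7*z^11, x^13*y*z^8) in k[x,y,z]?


lcm = componentwise max:
x: max(1,10,3,18,2,17,4,11,14,13)=18
y: max(12,14,10,14,3,12,1,6,7,1)=14
z: max(17,16,4,18,7,17,17,2,11,8)=18
Total=18+14+18=50


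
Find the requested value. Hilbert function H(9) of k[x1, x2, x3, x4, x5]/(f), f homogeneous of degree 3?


C(13,4)-C(10,4)=715-210=505


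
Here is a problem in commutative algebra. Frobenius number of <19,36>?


gcd(19,36)=1 => F=ab-a-b=19*36-19-36=684-55=629


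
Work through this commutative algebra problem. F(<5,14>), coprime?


gcd(5,14)=1 => F=ab-a-b=5*14-5-14=70-19=51


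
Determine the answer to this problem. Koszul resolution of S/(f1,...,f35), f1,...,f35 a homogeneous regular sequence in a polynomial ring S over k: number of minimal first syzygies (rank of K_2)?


Regular sequence => Koszul complex is the minimal free resolution.
Syz_1 minimally generated by Koszul relations f_i*e_j - f_j*e_i (i<j): mu(Syz_1) = beta_2 = C(m,2) = m(m-1)/2
m=35
35*34/2 = 595


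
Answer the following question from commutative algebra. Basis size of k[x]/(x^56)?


Basis: 1,x,...,x^55
dim=56


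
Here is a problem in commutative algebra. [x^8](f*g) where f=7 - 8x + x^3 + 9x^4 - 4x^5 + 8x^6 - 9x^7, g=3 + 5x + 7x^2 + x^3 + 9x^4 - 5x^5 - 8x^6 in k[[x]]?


[x^8] = sum a_i*b_j, i+j=8
  1*-5=-5
  9*9=81
  -4*1=-4
  8*7=56
  -9*5=-45
Sum=83


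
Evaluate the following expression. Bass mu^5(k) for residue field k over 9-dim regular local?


C(n,i)=C(9,5)=126


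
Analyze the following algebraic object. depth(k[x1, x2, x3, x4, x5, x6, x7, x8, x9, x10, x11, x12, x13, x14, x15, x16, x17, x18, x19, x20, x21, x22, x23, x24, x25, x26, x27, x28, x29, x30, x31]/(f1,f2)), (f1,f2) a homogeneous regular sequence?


depth(R)=31
depth(R/I)=31-2=29


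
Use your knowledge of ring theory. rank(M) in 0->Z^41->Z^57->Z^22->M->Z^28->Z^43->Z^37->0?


Alt sum=0:
(-1)^0*41 + (-1)^1*57 + (-1)^2*22 + (-1)^3*? + (-1)^4*28 + (-1)^5*43 + (-1)^6*37=0
rank(M)=28


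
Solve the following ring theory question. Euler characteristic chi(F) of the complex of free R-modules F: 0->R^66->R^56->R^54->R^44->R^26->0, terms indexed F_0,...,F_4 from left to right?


chi = sum (-1)^i * rank:
(-1)^0*66=66
(-1)^1*56=-56
(-1)^2*54=54
(-1)^3*44=-44
(-1)^4*26=26
chi=46


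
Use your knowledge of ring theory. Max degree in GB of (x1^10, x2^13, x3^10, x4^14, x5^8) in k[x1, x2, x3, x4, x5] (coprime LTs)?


Pure powers, coprime LTs => already GB.
Degrees: 10, 13, 10, 14, 8
Max=14


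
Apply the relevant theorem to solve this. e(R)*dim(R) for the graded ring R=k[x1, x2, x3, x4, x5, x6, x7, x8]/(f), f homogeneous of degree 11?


e(R)=deg(f)=11, dim(R)=8-1=7
e*dim=11*7=77


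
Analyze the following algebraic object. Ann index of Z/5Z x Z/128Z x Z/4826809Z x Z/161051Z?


Exponent = lcm of the cyclic orders; pairwise coprime => product.
5^1*2^7*13^6*11^5=5*128*4826809*161051=497511946405760


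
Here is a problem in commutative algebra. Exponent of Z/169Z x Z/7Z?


Exponent = lcm of the cyclic orders; pairwise coprime => product.
13^2*7^1=169*7=1183


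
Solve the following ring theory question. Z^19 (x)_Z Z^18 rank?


rank(M(x)N) = rank(M)*rank(N)
19*18 = 342


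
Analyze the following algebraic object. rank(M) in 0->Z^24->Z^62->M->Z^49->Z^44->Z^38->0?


Alt sum=0:
(-1)^0*24 + (-1)^1*62 + (-1)^2*? + (-1)^3*49 + (-1)^4*44 + (-1)^5*38=0
rank(M)=81


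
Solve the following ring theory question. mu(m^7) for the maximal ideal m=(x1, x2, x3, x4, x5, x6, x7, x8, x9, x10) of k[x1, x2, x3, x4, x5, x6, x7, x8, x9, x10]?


Graded Nakayama: mu(m^d) = dim_k (m^d/m^(d+1)) = #degree-7 monomials in 10 vars
C(n+d-1,d)=C(16,7)=11440


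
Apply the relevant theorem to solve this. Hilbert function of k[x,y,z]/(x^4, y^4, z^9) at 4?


Need i<4, j<4, k<9 with i+j+k=4.
For each i, j ranges over max(0,4-i-8)..min(3,4-i):
  i=0: j in [0,3] -> 4
  i=1: j in [0,3] -> 4
  i=2: j in [0,2] -> 3
  i=3: j in [0,1] -> 2
H(4) = 4+4+3+2 = 13


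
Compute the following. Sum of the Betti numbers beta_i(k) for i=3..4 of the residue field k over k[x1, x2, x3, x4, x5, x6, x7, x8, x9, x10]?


Koszul resolution: beta_i(k)=C(n,i), n=10
C(10,3)=120, C(10,4)=210
Sum=330


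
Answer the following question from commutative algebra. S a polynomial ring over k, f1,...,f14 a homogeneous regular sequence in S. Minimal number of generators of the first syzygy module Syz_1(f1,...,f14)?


Regular sequence => Koszul complex is the minimal free resolution.
Syz_1 minimally generated by Koszul relations f_i*e_j - f_j*e_i (i<j): mu(Syz_1) = beta_2 = C(m,2) = m(m-1)/2
m=14
14*13/2 = 91


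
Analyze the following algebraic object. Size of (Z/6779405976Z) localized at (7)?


7-primary part: 6779405976=7^10*24
Size=7^10=282475249


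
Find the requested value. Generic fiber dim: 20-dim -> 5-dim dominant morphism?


dim(fiber)=dim(X)-dim(Y)=20-5=15


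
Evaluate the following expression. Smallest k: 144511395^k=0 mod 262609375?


144511395^k mod 262609375:
k=1: 144511395
k=2: 182658525
k=3: 204642375
k=4: 121550625
k=5: 105043750
k=6: 0
First zero at k = 6


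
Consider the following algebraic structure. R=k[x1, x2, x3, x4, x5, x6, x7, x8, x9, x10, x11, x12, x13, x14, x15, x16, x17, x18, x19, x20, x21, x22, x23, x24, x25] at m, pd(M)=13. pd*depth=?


pd+depth=25
depth=25-13=12
pd*depth=13*12=156


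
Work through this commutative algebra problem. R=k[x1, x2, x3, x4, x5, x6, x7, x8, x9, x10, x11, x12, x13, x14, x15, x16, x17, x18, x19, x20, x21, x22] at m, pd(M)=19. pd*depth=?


pd+depth=22
depth=22-19=3
pd*depth=19*3=57


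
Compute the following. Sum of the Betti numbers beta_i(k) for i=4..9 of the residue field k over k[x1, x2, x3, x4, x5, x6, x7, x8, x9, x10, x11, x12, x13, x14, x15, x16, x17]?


Koszul resolution: beta_i(k)=C(n,i), n=17
C(17,4)=2380, C(17,5)=6188, C(17,6)=12376, C(17,7)=19448, C(17,8)=24310, C(17,9)=24310
Sum=89012


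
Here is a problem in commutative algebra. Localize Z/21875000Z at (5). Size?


5-primary part: 21875000=5^8*56
Size=5^8=390625


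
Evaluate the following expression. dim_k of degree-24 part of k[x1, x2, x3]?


C(d+n-1,n-1)=C(26,2)=325


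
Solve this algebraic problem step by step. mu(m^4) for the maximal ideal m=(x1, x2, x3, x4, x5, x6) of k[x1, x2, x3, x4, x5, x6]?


Graded Nakayama: mu(m^d) = dim_k (m^d/m^(d+1)) = #degree-4 monomials in 6 vars
C(n+d-1,d)=C(9,4)=126


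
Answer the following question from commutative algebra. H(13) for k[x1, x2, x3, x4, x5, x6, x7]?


C(d+n-1,n-1)=C(19,6)=27132


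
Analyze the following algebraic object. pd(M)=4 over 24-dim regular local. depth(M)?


pd+depth=depth(R)=24
depth=24-4=20


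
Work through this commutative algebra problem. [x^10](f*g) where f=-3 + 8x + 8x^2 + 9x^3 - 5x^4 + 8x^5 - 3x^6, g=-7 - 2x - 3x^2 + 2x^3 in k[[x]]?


[x^10] = sum a_i*b_j, i+j=10
Sum=0


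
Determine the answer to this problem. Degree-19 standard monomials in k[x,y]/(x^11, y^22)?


k[x,y], I = (x^11, y^22), d = 19
Need i < 11 and d-i < 22.
Range: 0 <= i <= 10.
H(19) = 11


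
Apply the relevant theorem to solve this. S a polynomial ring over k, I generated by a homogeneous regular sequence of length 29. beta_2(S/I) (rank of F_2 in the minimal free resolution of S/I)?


Regular sequence => Koszul complex is the minimal free resolution.
Syz_1 minimally generated by Koszul relations f_i*e_j - f_j*e_i (i<j): mu(Syz_1) = beta_2 = C(m,2) = m(m-1)/2
m=29
29*28/2 = 406


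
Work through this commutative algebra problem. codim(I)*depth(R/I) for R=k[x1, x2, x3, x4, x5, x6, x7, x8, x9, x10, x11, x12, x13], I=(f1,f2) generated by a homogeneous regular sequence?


codim=2, depth=dim(R/I)=13-2=11
Product=2*11=22


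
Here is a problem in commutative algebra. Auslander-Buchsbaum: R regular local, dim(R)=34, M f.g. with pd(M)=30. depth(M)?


pd+depth=depth(R)=34
depth=34-30=4


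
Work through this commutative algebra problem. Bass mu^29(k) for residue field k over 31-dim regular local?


C(n,i)=C(31,29)=465


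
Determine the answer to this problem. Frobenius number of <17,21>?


gcd(17,21)=1 => F=ab-a-b=17*21-17-21=357-38=319


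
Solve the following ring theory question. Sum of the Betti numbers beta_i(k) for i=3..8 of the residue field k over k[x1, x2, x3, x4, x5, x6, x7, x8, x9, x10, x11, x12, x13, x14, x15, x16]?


Koszul resolution: beta_i(k)=C(n,i), n=16
C(16,3)=560, C(16,4)=1820, C(16,5)=4368, C(16,6)=8008, C(16,7)=11440, C(16,8)=12870
Sum=39066


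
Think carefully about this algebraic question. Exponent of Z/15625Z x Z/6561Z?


Exponent = lcm of the cyclic orders; pairwise coprime => product.
5^6*3^8=15625*6561=102515625


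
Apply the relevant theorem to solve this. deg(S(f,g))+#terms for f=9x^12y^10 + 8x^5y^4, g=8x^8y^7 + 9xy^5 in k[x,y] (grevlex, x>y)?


LT(f)=9x^12y^10, LT(g)=8x^8y^7
lcm(LM)=x^12y^10
S(f,g) (scaled by 72 to clear denominators) = 8*f - 9x^4y^3*g = -81x^5y^8 + 64x^5y^4
2 terms, deg 13.
13+2=15


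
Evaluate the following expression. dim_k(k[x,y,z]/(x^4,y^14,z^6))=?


Basis: x^iy^jz^k, i<4,j<14,k<6
4*14*6=336


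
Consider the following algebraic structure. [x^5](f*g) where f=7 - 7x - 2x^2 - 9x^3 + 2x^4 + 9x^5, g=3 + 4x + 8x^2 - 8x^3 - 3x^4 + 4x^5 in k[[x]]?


[x^5] = sum a_i*b_j, i+j=5
  7*4=28
  -7*-3=21
  -2*-8=16
  -9*8=-72
  2*4=8
  9*3=27
Sum=28


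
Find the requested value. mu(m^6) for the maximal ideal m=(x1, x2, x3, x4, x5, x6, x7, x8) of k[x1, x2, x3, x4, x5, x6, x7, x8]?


Graded Nakayama: mu(m^d) = dim_k (m^d/m^(d+1)) = #degree-6 monomials in 8 vars
C(n+d-1,d)=C(13,6)=1716


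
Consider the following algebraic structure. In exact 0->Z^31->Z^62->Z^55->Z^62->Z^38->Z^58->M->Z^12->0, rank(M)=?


Alt sum=0:
(-1)^0*31 + (-1)^1*62 + (-1)^2*55 + (-1)^3*62 + (-1)^4*38 + (-1)^5*58 + (-1)^6*? + (-1)^7*12=0
rank(M)=70


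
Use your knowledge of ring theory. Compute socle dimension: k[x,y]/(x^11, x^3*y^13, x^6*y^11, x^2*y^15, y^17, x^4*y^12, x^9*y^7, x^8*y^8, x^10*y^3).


Socle = ann(m) = span of standard monomials u with x*u, y*u in I (staircase corners).
Minimal generators: x^11, x^10*y^3, x^9*y^7, x^8*y^8, x^6*y^11, x^4*y^12, x^3*y^13, x^2*y^15, y^17
Corners: xy^16, x^2y^14, x^3y^12, x^5y^11, x^7y^10, x^8y^7, x^9y^6, x^10y^2
Socle dim=8


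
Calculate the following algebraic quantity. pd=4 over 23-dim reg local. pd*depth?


pd+depth=23
depth=23-4=19
pd*depth=4*19=76


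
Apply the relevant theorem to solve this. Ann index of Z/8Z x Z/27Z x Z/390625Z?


Exponent = lcm of the cyclic orders; pairwise coprime => product.
2^3*3^3*5^8=8*27*390625=84375000


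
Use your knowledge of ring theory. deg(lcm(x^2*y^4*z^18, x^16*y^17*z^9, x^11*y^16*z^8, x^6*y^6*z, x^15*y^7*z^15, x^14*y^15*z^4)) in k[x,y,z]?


lcm = componentwise max:
x: max(2,16,11,6,15,14)=16
y: max(4,17,16,6,7,15)=17
z: max(18,9,8,1,15,4)=18
Total=16+17+18=51


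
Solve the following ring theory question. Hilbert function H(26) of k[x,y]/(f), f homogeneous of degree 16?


H(t)=d for t>=d-1.
d=16, t=26
H(26)=16


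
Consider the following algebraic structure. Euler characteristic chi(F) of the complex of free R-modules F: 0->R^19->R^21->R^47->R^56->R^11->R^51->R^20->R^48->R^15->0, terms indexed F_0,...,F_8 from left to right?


chi = sum (-1)^i * rank:
(-1)^0*19=19
(-1)^1*21=-21
(-1)^2*47=47
(-1)^3*56=-56
(-1)^4*11=11
(-1)^5*51=-51
(-1)^6*20=20
(-1)^7*48=-48
(-1)^8*15=15
chi=-64


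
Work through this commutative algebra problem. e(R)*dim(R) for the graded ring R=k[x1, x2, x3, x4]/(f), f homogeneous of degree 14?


e(R)=deg(f)=14, dim(R)=4-1=3
e*dim=14*3=42


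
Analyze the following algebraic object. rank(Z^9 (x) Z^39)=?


rank(M(x)N) = rank(M)*rank(N)
9*39 = 351


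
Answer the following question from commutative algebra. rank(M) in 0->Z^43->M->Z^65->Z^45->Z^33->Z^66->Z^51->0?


Alt sum=0:
(-1)^0*43 + (-1)^1*? + (-1)^2*65 + (-1)^3*45 + (-1)^4*33 + (-1)^5*66 + (-1)^6*51=0
rank(M)=81


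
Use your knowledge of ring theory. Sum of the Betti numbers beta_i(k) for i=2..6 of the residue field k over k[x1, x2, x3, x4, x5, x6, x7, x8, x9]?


Koszul resolution: beta_i(k)=C(n,i), n=9
C(9,2)=36, C(9,3)=84, C(9,4)=126, C(9,5)=126, C(9,6)=84
Sum=456


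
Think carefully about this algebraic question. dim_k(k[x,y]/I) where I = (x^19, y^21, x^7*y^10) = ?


k[x,y]/I, I = (x^19, y^21, x^7*y^10)
Rect: 19x21=399. Corner: (19-7)x(21-10)=132.
dim = 399-132 = 267


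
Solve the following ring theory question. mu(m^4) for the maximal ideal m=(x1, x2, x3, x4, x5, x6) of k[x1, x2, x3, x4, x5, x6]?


Graded Nakayama: mu(m^d) = dim_k (m^d/m^(d+1)) = #degree-4 monomials in 6 vars
C(n+d-1,d)=C(9,4)=126


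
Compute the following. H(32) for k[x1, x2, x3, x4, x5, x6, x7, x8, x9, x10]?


C(d+n-1,n-1)=C(41,9)=350343565


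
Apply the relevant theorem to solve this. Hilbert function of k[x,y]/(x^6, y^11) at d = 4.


k[x,y], I = (x^6, y^11), d = 4
Need i < 6 and d-i < 11.
Range: 0 <= i <= 4.
H(4) = 5


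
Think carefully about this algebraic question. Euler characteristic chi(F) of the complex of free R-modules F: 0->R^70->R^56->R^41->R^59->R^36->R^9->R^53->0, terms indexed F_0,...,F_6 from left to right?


chi = sum (-1)^i * rank:
(-1)^0*70=70
(-1)^1*56=-56
(-1)^2*41=41
(-1)^3*59=-59
(-1)^4*36=36
(-1)^5*9=-9
(-1)^6*53=53
chi=76


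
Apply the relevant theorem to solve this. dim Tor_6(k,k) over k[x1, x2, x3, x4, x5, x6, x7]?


Koszul: C(n,i)=C(7,6)=7


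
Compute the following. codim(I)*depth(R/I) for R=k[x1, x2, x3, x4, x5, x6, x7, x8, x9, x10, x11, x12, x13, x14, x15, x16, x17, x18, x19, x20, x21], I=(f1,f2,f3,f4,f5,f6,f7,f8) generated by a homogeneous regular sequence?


codim=8, depth=dim(R/I)=21-8=13
Product=8*13=104


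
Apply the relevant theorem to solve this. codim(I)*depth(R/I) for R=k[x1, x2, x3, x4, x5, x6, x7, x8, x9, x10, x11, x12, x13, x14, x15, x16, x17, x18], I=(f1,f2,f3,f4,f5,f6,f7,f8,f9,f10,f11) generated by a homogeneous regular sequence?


codim=11, depth=dim(R/I)=18-11=7
Product=11*7=77


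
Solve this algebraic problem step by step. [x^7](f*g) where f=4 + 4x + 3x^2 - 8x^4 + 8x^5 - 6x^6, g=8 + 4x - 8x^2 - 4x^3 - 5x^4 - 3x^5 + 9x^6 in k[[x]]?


[x^7] = sum a_i*b_j, i+j=7
  4*9=36
  3*-3=-9
  -8*-4=32
  8*-8=-64
  -6*4=-24
Sum=-29


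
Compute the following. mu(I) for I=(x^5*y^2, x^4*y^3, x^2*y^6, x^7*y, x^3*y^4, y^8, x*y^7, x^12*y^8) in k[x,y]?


Remove redundant (divisible by others).
x^12*y^8 redundant.
Min: x^7*y, x^5*y^2, x^4*y^3, x^3*y^4, x^2*y^6, x*y^7, y^8
Count=7


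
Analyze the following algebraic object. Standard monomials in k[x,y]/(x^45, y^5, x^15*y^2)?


k[x,y]/I, I = (x^45, y^5, x^15*y^2)
Rect: 45x5=225. Corner: (45-15)x(5-2)=90.
dim = 225-90 = 135


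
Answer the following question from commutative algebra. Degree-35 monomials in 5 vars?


C(d+n-1,n-1)=C(39,4)=82251


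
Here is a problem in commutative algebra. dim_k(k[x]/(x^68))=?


Basis: 1,x,...,x^67
dim=68


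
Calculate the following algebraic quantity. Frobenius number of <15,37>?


gcd(15,37)=1 => F=ab-a-b=15*37-15-37=555-52=503


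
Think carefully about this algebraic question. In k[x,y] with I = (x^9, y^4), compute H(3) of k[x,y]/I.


k[x,y], I = (x^9, y^4), d = 3
Need i < 9 and d-i < 4.
Range: 0 <= i <= 3.
H(3) = 4


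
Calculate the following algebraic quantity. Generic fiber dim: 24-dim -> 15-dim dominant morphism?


dim(fiber)=dim(X)-dim(Y)=24-15=9


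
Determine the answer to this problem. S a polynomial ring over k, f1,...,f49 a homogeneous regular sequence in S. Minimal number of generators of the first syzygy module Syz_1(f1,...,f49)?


Regular sequence => Koszul complex is the minimal free resolution.
Syz_1 minimally generated by Koszul relations f_i*e_j - f_j*e_i (i<j): mu(Syz_1) = beta_2 = C(m,2) = m(m-1)/2
m=49
49*48/2 = 1176


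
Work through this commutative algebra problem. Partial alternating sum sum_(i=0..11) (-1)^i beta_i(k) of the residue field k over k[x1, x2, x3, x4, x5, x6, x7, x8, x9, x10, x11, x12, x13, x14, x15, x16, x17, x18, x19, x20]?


Koszul resolution: beta_i(k)=C(n,i), n=20
sum_(i=0..p) (-1)^i C(n,i) = (-1)^p C(n-1,p)
(-1)^11*C(19,11) = (-1)^11*75582 = -75582


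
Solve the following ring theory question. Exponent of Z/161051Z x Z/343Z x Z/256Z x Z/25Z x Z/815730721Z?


Exponent = lcm of the cyclic orders; pairwise coprime => product.
11^5*7^3*2^8*5^2*13^8=161051*343*256*25*815730721=288392749973026899200


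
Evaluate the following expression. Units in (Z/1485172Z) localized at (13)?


Local ring = Z/371293Z.
phi(371293) = 13^4*(13-1) = 342732


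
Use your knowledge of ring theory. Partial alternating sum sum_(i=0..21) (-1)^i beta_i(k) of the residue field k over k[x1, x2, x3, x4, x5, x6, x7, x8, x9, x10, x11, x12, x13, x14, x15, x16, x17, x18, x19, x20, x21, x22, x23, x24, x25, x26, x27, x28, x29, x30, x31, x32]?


Koszul resolution: beta_i(k)=C(n,i), n=32
sum_(i=0..p) (-1)^i C(n,i) = (-1)^p C(n-1,p)
(-1)^21*C(31,21) = (-1)^21*44352165 = -44352165


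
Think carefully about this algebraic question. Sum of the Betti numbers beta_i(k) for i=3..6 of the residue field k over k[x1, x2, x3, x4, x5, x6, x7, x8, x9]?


Koszul resolution: beta_i(k)=C(n,i), n=9
C(9,3)=84, C(9,4)=126, C(9,5)=126, C(9,6)=84
Sum=420


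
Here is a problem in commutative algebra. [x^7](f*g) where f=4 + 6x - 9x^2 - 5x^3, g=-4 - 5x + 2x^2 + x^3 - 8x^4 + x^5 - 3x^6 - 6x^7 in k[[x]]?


[x^7] = sum a_i*b_j, i+j=7
  4*-6=-24
  6*-3=-18
  -9*1=-9
  -5*-8=40
Sum=-11


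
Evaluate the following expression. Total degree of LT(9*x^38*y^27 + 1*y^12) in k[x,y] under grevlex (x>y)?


LT: 9*x^38*y^27
deg_x=38, deg_y=27
Total=38+27=65


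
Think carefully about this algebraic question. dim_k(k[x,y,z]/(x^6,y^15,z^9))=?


Basis: x^iy^jz^k, i<6,j<15,k<9
6*15*9=810


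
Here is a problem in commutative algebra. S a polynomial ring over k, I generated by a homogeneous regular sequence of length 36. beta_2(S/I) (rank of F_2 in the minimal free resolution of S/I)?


Regular sequence => Koszul complex is the minimal free resolution.
Syz_1 minimally generated by Koszul relations f_i*e_j - f_j*e_i (i<j): mu(Syz_1) = beta_2 = C(m,2) = m(m-1)/2
m=36
36*35/2 = 630


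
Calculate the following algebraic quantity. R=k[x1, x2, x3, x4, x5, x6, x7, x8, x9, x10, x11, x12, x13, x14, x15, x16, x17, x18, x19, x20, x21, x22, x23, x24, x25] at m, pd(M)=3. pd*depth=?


pd+depth=25
depth=25-3=22
pd*depth=3*22=66


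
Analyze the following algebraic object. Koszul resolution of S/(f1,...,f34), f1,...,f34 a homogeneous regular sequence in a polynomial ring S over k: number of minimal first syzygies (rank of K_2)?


Regular sequence => Koszul complex is the minimal free resolution.
Syz_1 minimally generated by Koszul relations f_i*e_j - f_j*e_i (i<j): mu(Syz_1) = beta_2 = C(m,2) = m(m-1)/2
m=34
34*33/2 = 561


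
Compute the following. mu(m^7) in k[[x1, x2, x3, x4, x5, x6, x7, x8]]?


C(n+d-1,d)=C(14,7)=3432


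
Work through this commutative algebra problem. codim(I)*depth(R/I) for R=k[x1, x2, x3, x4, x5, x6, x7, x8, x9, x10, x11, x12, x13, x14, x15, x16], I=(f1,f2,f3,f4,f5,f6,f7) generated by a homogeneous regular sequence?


codim=7, depth=dim(R/I)=16-7=9
Product=7*9=63


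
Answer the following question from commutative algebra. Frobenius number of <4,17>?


gcd(4,17)=1 => F=ab-a-b=4*17-4-17=68-21=47


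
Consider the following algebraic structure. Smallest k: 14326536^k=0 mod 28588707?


14326536^k mod 28588707:
k=1: 14326536
k=2: 13667031
k=3: 16262316
k=4: 17114328
k=5: 20420505
k=6: 0
First zero at k = 6


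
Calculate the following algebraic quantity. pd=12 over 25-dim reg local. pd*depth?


pd+depth=25
depth=25-12=13
pd*depth=12*13=156


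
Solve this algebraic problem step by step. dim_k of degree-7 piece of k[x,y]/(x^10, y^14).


k[x,y], I = (x^10, y^14), d = 7
Need i < 10 and d-i < 14.
Range: 0 <= i <= 7.
H(7) = 8


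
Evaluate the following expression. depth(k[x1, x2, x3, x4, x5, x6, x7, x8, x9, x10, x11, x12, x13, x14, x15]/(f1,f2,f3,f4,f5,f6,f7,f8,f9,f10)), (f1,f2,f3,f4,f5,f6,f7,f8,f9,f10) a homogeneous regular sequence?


depth(R)=15
depth(R/I)=15-10=5


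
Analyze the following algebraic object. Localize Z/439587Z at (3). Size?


3-primary part: 439587=3^8*67
Size=3^8=6561


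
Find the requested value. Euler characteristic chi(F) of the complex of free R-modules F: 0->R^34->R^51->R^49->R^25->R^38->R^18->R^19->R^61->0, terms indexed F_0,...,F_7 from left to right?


chi = sum (-1)^i * rank:
(-1)^0*34=34
(-1)^1*51=-51
(-1)^2*49=49
(-1)^3*25=-25
(-1)^4*38=38
(-1)^5*18=-18
(-1)^6*19=19
(-1)^7*61=-61
chi=-15


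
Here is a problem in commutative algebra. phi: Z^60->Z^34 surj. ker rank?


rank(ker) = 60-34 = 26


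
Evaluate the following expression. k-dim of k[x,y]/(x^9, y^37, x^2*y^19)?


k[x,y]/I, I = (x^9, y^37, x^2*y^19)
Rect: 9x37=333. Corner: (9-2)x(37-19)=126.
dim = 333-126 = 207


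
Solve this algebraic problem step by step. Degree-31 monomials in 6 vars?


C(d+n-1,n-1)=C(36,5)=376992


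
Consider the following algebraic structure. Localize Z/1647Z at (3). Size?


3-primary part: 1647=3^3*61
Size=3^3=27


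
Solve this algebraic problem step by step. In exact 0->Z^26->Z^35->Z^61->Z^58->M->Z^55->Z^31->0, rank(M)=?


Alt sum=0:
(-1)^0*26 + (-1)^1*35 + (-1)^2*61 + (-1)^3*58 + (-1)^4*? + (-1)^5*55 + (-1)^6*31=0
rank(M)=30


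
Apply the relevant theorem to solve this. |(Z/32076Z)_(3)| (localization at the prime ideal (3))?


3-primary part: 32076=3^6*44
Size=3^6=729


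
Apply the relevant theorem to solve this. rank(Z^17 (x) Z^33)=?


rank(M(x)N) = rank(M)*rank(N)
17*33 = 561


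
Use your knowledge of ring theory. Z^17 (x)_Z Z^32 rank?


rank(M(x)N) = rank(M)*rank(N)
17*32 = 544


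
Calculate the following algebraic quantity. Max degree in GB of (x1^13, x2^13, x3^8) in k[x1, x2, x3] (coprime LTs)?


Pure powers, coprime LTs => already GB.
Degrees: 13, 13, 8
Max=13


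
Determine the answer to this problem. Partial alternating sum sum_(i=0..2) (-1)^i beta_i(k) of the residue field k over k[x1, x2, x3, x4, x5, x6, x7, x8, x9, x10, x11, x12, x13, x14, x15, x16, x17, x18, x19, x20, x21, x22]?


Koszul resolution: beta_i(k)=C(n,i), n=22
sum_(i=0..p) (-1)^i C(n,i) = (-1)^p C(n-1,p)
(-1)^2*C(21,2) = (-1)^2*210 = 210


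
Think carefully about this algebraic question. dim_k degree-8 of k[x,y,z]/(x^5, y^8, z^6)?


Need i<5, j<8, k<6 with i+j+k=8.
For each i, j ranges over max(0,8-i-5)..min(7,8-i):
  i=0: j in [3,7] -> 5
  i=1: j in [2,7] -> 6
  i=2: j in [1,6] -> 6
  i=3: j in [0,5] -> 6
  i=4: j in [0,4] -> 5
H(8) = 5+6+6+6+5 = 28


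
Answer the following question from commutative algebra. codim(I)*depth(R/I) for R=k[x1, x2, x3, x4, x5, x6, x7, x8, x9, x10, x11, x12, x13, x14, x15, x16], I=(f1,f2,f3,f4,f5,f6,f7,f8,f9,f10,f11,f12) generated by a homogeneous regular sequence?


codim=12, depth=dim(R/I)=16-12=4
Product=12*4=48


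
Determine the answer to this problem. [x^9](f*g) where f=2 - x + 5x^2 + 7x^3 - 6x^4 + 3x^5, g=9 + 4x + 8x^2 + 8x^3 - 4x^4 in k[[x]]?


[x^9] = sum a_i*b_j, i+j=9
  3*-4=-12
Sum=-12


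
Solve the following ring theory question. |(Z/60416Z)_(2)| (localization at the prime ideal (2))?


2-primary part: 60416=2^10*59
Size=2^10=1024


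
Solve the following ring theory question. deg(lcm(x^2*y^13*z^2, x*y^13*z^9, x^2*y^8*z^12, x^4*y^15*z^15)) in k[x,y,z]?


lcm = componentwise max:
x: max(2,1,2,4)=4
y: max(13,13,8,15)=15
z: max(2,9,12,15)=15
Total=4+15+15=34


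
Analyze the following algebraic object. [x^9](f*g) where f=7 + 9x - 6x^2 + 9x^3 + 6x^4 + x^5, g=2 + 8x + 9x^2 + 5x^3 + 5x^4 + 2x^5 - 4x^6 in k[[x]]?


[x^9] = sum a_i*b_j, i+j=9
  9*-4=-36
  6*2=12
  1*5=5
Sum=-19


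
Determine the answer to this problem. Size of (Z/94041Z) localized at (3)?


3-primary part: 94041=3^7*43
Size=3^7=2187


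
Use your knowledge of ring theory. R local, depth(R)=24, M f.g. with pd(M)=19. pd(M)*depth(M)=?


pd+depth=24
depth=24-19=5
pd*depth=19*5=95


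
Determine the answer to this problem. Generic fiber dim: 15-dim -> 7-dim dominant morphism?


dim(fiber)=dim(X)-dim(Y)=15-7=8


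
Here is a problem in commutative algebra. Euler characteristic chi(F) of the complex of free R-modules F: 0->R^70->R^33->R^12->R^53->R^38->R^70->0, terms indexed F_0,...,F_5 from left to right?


chi = sum (-1)^i * rank:
(-1)^0*70=70
(-1)^1*33=-33
(-1)^2*12=12
(-1)^3*53=-53
(-1)^4*38=38
(-1)^5*70=-70
chi=-36


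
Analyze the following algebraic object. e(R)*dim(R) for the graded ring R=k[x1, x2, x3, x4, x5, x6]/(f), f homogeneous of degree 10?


e(R)=deg(f)=10, dim(R)=6-1=5
e*dim=10*5=50


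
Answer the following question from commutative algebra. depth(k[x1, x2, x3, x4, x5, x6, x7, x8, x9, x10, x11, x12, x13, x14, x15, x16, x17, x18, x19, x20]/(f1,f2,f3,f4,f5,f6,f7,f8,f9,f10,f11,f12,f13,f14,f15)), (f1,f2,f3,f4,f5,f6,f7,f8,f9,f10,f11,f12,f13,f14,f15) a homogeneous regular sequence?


depth(R)=20
depth(R/I)=20-15=5


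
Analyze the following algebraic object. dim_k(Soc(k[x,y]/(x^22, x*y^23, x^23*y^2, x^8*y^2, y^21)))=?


Socle = ann(m) = span of standard monomials u with x*u, y*u in I (staircase corners).
Redundant generators: x*y^23, x^23*y^2
Minimal generators: x^22, x^8*y^2, y^21
Corners: x^7y^20, x^21y
Socle dim=2


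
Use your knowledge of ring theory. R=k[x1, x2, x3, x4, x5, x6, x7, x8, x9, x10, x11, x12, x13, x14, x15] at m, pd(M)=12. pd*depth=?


pd+depth=15
depth=15-12=3
pd*depth=12*3=36


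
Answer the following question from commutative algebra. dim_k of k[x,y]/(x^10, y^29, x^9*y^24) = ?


k[x,y]/I, I = (x^10, y^29, x^9*y^24)
Rect: 10x29=290. Corner: (10-9)x(29-24)=5.
dim = 290-5 = 285


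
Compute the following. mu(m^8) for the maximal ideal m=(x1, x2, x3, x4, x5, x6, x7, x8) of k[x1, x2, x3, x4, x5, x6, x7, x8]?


Graded Nakayama: mu(m^d) = dim_k (m^d/m^(d+1)) = #degree-8 monomials in 8 vars
C(n+d-1,d)=C(15,8)=6435


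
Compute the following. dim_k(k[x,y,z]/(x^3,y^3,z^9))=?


Basis: x^iy^jz^k, i<3,j<3,k<9
3*3*9=81


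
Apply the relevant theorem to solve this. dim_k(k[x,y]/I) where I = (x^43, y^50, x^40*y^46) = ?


k[x,y]/I, I = (x^43, y^50, x^40*y^46)
Rect: 43x50=2150. Corner: (43-40)x(50-46)=12.
dim = 2150-12 = 2138


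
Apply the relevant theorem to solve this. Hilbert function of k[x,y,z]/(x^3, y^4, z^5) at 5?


Need i<3, j<4, k<5 with i+j+k=5.
For each i, j ranges over max(0,5-i-4)..min(3,5-i):
  i=0: j in [1,3] -> 3
  i=1: j in [0,3] -> 4
  i=2: j in [0,3] -> 4
H(5) = 3+4+4 = 11


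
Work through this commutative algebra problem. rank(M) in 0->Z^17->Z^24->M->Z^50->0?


Alt sum=0:
(-1)^0*17 + (-1)^1*24 + (-1)^2*? + (-1)^3*50=0
rank(M)=57


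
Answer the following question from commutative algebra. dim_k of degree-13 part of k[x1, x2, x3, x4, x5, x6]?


C(d+n-1,n-1)=C(18,5)=8568


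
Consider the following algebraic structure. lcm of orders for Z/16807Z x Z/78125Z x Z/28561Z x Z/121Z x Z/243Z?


Exponent = lcm of the cyclic orders; pairwise coprime => product.
7^5*5^7*13^4*11^2*3^5=16807*78125*28561*121*243=1102669300623515625


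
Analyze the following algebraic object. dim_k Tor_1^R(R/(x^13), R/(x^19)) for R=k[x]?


Tor_1(R/I,R/J)=(I cap J)/IJ=(x^19)/(x^32)
dim=32-19=min(13,19)=13


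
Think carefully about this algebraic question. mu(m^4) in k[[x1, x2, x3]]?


C(n+d-1,d)=C(6,4)=15


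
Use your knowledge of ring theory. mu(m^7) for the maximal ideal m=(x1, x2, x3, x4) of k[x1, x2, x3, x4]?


Graded Nakayama: mu(m^d) = dim_k (m^d/m^(d+1)) = #degree-7 monomials in 4 vars
C(n+d-1,d)=C(10,7)=120


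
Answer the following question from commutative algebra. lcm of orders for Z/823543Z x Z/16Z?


Exponent = lcm of the cyclic orders; pairwise coprime => product.
7^7*2^4=823543*16=13176688


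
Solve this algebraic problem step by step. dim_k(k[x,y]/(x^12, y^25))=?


Basis: x^i*y^j, i<12, j<25
12*25=300


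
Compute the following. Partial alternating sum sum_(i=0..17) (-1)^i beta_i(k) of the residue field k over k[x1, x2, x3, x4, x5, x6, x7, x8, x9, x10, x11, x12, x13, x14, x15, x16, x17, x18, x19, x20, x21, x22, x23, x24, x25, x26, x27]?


Koszul resolution: beta_i(k)=C(n,i), n=27
sum_(i=0..p) (-1)^i C(n,i) = (-1)^p C(n-1,p)
(-1)^17*C(26,17) = (-1)^17*3124550 = -3124550


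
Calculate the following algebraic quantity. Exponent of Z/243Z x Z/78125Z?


Exponent = lcm of the cyclic orders; pairwise coprime => product.
3^5*5^7=243*78125=18984375


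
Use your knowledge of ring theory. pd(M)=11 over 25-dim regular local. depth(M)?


pd+depth=depth(R)=25
depth=25-11=14


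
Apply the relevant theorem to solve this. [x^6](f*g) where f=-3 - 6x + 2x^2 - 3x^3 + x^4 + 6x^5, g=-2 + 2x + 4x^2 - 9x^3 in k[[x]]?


[x^6] = sum a_i*b_j, i+j=6
  -3*-9=27
  1*4=4
  6*2=12
Sum=43


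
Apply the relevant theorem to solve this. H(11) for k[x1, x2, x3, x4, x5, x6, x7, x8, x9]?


C(d+n-1,n-1)=C(19,8)=75582


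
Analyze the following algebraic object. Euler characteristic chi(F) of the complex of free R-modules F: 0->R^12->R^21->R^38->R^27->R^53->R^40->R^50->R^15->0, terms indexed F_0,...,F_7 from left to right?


chi = sum (-1)^i * rank:
(-1)^0*12=12
(-1)^1*21=-21
(-1)^2*38=38
(-1)^3*27=-27
(-1)^4*53=53
(-1)^5*40=-40
(-1)^6*50=50
(-1)^7*15=-15
chi=50


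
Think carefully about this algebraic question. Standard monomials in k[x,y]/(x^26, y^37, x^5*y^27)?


k[x,y]/I, I = (x^26, y^37, x^5*y^27)
Rect: 26x37=962. Corner: (26-5)x(37-27)=210.
dim = 962-210 = 752


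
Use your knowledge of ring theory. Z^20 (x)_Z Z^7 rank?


rank(M(x)N) = rank(M)*rank(N)
20*7 = 140


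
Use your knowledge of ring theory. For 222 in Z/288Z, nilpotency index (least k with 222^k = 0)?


222^k mod 288:
k=1: 222
k=2: 36
k=3: 216
k=4: 144
k=5: 0
First zero at k = 5


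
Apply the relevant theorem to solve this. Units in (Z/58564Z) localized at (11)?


Local ring = Z/14641Z.
phi(14641) = 11^3*(11-1) = 13310


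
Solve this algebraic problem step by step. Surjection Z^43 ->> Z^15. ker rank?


rank(ker) = 43-15 = 28


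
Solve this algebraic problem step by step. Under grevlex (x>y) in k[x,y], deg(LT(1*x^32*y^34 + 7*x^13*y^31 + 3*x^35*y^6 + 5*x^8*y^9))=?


LT: 1*x^32*y^34
deg_x=32, deg_y=34
Total=32+34=66


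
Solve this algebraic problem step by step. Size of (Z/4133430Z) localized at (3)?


3-primary part: 4133430=3^10*70
Size=3^10=59049


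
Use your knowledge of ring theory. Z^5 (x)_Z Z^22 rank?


rank(M(x)N) = rank(M)*rank(N)
5*22 = 110


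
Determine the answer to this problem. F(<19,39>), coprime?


gcd(19,39)=1 => F=ab-a-b=19*39-19-39=741-58=683


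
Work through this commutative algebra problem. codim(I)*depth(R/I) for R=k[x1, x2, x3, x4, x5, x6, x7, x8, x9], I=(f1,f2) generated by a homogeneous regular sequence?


codim=2, depth=dim(R/I)=9-2=7
Product=2*7=14


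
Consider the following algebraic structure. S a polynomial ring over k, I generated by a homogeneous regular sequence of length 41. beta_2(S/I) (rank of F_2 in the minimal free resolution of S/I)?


Regular sequence => Koszul complex is the minimal free resolution.
Syz_1 minimally generated by Koszul relations f_i*e_j - f_j*e_i (i<j): mu(Syz_1) = beta_2 = C(m,2) = m(m-1)/2
m=41
41*40/2 = 820


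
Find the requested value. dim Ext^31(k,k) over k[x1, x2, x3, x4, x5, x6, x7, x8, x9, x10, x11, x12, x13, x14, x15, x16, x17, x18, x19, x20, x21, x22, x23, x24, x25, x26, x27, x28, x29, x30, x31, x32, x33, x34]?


C(n,i)=C(34,31)=5984


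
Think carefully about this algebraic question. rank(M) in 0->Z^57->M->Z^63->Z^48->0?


Alt sum=0:
(-1)^0*57 + (-1)^1*? + (-1)^2*63 + (-1)^3*48=0
rank(M)=72


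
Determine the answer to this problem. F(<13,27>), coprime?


gcd(13,27)=1 => F=ab-a-b=13*27-13-27=351-40=311


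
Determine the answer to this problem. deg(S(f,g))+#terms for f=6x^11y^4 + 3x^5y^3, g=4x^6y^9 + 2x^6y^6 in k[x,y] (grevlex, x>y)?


LT(f)=6x^11y^4, LT(g)=4x^6y^9
lcm(LM)=x^11y^9
S(f,g) (scaled by 24 to clear denominators) = 4y^5*f - 6x^5*g = -12x^11y^6 + 12x^5y^8
2 terms, deg 17.
17+2=19


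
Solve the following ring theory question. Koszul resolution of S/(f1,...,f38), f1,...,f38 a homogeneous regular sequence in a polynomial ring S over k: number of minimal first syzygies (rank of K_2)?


Regular sequence => Koszul complex is the minimal free resolution.
Syz_1 minimally generated by Koszul relations f_i*e_j - f_j*e_i (i<j): mu(Syz_1) = beta_2 = C(m,2) = m(m-1)/2
m=38
38*37/2 = 703


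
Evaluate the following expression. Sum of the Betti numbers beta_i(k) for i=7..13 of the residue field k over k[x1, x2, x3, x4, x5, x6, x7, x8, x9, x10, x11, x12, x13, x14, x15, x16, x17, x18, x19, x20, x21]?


Koszul resolution: beta_i(k)=C(n,i), n=21
C(21,7)=116280, C(21,8)=203490, C(21,9)=293930, C(21,10)=352716, C(21,11)=352716, C(21,12)=293930, C(21,13)=203490
Sum=1816552


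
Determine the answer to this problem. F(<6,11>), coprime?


gcd(6,11)=1 => F=ab-a-b=6*11-6-11=66-17=49


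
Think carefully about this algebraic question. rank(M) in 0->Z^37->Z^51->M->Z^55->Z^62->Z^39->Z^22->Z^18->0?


Alt sum=0:
(-1)^0*37 + (-1)^1*51 + (-1)^2*? + (-1)^3*55 + (-1)^4*62 + (-1)^5*39 + (-1)^6*22 + (-1)^7*18=0
rank(M)=42


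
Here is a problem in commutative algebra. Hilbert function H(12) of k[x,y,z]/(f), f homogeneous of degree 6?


C(14,2)-C(8,2)=91-28=63


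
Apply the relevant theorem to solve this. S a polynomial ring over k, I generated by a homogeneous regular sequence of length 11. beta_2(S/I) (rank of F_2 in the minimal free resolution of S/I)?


Regular sequence => Koszul complex is the minimal free resolution.
Syz_1 minimally generated by Koszul relations f_i*e_j - f_j*e_i (i<j): mu(Syz_1) = beta_2 = C(m,2) = m(m-1)/2
m=11
11*10/2 = 55


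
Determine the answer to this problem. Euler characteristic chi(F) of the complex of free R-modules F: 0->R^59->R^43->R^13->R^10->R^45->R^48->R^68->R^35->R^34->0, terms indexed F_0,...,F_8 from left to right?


chi = sum (-1)^i * rank:
(-1)^0*59=59
(-1)^1*43=-43
(-1)^2*13=13
(-1)^3*10=-10
(-1)^4*45=45
(-1)^5*48=-48
(-1)^6*68=68
(-1)^7*35=-35
(-1)^8*34=34
chi=83


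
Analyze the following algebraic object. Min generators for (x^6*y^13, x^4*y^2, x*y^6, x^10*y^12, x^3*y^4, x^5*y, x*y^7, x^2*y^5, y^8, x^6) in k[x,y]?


Remove redundant (divisible by others).
x^6*y^13 redundant.
x*y^7 redundant.
x^10*y^12 redundant.
Min: x^6, x^5*y, x^4*y^2, x^3*y^4, x^2*y^5, x*y^6, y^8
Count=7
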